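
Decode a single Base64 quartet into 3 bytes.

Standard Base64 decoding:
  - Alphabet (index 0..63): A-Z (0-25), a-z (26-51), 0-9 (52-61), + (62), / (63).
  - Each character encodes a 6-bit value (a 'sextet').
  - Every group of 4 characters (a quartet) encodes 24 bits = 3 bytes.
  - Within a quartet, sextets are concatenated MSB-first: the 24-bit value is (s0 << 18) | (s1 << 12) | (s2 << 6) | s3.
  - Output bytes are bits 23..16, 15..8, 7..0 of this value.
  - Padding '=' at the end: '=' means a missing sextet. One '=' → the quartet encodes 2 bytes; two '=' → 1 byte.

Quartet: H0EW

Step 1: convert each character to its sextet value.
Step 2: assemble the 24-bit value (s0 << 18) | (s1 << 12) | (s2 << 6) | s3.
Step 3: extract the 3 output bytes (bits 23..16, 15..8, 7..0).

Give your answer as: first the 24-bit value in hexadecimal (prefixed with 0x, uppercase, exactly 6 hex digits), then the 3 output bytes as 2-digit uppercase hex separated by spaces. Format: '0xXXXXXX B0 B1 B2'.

Answer: 0x1F4116 1F 41 16

Derivation:
Sextets: H=7, 0=52, E=4, W=22
24-bit: (7<<18) | (52<<12) | (4<<6) | 22
      = 0x1C0000 | 0x034000 | 0x000100 | 0x000016
      = 0x1F4116
Bytes: (v>>16)&0xFF=1F, (v>>8)&0xFF=41, v&0xFF=16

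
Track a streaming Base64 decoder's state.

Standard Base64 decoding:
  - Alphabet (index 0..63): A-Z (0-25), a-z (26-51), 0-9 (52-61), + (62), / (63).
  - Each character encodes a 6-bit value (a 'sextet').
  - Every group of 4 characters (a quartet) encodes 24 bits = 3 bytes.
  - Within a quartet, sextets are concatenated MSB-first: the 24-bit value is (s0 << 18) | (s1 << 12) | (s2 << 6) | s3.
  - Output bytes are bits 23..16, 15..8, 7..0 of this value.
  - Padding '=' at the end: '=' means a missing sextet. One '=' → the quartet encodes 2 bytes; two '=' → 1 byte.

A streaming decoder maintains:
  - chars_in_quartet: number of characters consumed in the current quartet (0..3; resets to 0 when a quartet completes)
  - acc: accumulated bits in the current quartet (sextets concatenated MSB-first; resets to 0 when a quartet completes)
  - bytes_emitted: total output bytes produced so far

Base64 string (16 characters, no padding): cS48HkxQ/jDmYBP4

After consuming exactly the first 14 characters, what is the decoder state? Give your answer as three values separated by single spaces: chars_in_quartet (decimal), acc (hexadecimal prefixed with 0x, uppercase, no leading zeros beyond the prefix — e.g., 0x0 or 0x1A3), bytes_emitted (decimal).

Answer: 2 0x601 9

Derivation:
After char 0 ('c'=28): chars_in_quartet=1 acc=0x1C bytes_emitted=0
After char 1 ('S'=18): chars_in_quartet=2 acc=0x712 bytes_emitted=0
After char 2 ('4'=56): chars_in_quartet=3 acc=0x1C4B8 bytes_emitted=0
After char 3 ('8'=60): chars_in_quartet=4 acc=0x712E3C -> emit 71 2E 3C, reset; bytes_emitted=3
After char 4 ('H'=7): chars_in_quartet=1 acc=0x7 bytes_emitted=3
After char 5 ('k'=36): chars_in_quartet=2 acc=0x1E4 bytes_emitted=3
After char 6 ('x'=49): chars_in_quartet=3 acc=0x7931 bytes_emitted=3
After char 7 ('Q'=16): chars_in_quartet=4 acc=0x1E4C50 -> emit 1E 4C 50, reset; bytes_emitted=6
After char 8 ('/'=63): chars_in_quartet=1 acc=0x3F bytes_emitted=6
After char 9 ('j'=35): chars_in_quartet=2 acc=0xFE3 bytes_emitted=6
After char 10 ('D'=3): chars_in_quartet=3 acc=0x3F8C3 bytes_emitted=6
After char 11 ('m'=38): chars_in_quartet=4 acc=0xFE30E6 -> emit FE 30 E6, reset; bytes_emitted=9
After char 12 ('Y'=24): chars_in_quartet=1 acc=0x18 bytes_emitted=9
After char 13 ('B'=1): chars_in_quartet=2 acc=0x601 bytes_emitted=9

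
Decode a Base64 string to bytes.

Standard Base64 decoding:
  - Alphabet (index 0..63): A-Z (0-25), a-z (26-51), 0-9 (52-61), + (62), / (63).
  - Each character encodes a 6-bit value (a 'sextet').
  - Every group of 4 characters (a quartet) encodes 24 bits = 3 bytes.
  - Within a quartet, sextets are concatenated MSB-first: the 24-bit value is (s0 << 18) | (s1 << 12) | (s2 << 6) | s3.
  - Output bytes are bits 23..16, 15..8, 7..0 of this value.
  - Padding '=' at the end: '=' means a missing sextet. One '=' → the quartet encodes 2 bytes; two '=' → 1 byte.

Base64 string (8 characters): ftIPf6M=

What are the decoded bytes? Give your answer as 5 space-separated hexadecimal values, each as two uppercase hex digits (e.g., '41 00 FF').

After char 0 ('f'=31): chars_in_quartet=1 acc=0x1F bytes_emitted=0
After char 1 ('t'=45): chars_in_quartet=2 acc=0x7ED bytes_emitted=0
After char 2 ('I'=8): chars_in_quartet=3 acc=0x1FB48 bytes_emitted=0
After char 3 ('P'=15): chars_in_quartet=4 acc=0x7ED20F -> emit 7E D2 0F, reset; bytes_emitted=3
After char 4 ('f'=31): chars_in_quartet=1 acc=0x1F bytes_emitted=3
After char 5 ('6'=58): chars_in_quartet=2 acc=0x7FA bytes_emitted=3
After char 6 ('M'=12): chars_in_quartet=3 acc=0x1FE8C bytes_emitted=3
Padding '=': partial quartet acc=0x1FE8C -> emit 7F A3; bytes_emitted=5

Answer: 7E D2 0F 7F A3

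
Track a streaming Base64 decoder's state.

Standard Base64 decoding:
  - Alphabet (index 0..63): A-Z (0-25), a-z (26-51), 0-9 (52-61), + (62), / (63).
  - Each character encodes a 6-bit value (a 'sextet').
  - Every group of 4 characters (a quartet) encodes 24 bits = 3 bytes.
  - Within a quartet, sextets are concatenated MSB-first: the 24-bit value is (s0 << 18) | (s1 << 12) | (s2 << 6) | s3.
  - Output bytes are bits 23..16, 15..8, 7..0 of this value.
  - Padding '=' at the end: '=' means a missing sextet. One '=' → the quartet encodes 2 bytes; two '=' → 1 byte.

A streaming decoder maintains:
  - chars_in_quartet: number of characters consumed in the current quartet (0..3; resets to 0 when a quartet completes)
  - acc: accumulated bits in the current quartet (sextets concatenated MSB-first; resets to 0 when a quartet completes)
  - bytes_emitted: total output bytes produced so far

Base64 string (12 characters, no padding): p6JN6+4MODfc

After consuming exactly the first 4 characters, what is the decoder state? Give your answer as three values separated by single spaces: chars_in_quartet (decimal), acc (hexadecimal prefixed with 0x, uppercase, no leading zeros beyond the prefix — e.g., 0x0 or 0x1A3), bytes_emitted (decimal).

After char 0 ('p'=41): chars_in_quartet=1 acc=0x29 bytes_emitted=0
After char 1 ('6'=58): chars_in_quartet=2 acc=0xA7A bytes_emitted=0
After char 2 ('J'=9): chars_in_quartet=3 acc=0x29E89 bytes_emitted=0
After char 3 ('N'=13): chars_in_quartet=4 acc=0xA7A24D -> emit A7 A2 4D, reset; bytes_emitted=3

Answer: 0 0x0 3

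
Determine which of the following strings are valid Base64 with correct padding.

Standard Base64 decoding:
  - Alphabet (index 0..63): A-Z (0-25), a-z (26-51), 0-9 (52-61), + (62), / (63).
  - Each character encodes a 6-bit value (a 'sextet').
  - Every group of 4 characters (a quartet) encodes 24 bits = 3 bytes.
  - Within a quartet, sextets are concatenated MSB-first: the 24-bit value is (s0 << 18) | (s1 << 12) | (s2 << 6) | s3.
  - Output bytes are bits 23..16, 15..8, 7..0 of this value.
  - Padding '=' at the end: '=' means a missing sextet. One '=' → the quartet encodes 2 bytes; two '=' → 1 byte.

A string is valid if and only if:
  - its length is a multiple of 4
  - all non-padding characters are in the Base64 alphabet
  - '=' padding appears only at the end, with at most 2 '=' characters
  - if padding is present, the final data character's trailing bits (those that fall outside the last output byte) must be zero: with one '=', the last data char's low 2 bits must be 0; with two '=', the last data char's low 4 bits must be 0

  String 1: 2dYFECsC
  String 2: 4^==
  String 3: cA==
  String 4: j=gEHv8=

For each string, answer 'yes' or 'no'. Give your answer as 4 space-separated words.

String 1: '2dYFECsC' → valid
String 2: '4^==' → invalid (bad char(s): ['^'])
String 3: 'cA==' → valid
String 4: 'j=gEHv8=' → invalid (bad char(s): ['=']; '=' in middle)

Answer: yes no yes no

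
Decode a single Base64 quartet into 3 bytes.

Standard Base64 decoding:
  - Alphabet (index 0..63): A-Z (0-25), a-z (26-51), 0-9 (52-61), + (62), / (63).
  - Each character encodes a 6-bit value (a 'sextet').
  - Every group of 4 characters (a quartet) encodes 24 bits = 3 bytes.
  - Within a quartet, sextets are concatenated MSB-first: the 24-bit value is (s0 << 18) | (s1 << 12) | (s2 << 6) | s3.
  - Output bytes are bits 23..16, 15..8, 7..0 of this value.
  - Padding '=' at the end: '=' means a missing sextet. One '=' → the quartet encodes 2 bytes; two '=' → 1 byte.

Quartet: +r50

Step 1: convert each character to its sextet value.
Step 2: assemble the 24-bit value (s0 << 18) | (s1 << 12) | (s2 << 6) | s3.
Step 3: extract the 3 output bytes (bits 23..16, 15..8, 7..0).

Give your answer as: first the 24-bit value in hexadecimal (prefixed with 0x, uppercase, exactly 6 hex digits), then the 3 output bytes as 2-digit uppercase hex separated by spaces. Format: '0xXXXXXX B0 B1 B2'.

Answer: 0xFABE74 FA BE 74

Derivation:
Sextets: +=62, r=43, 5=57, 0=52
24-bit: (62<<18) | (43<<12) | (57<<6) | 52
      = 0xF80000 | 0x02B000 | 0x000E40 | 0x000034
      = 0xFABE74
Bytes: (v>>16)&0xFF=FA, (v>>8)&0xFF=BE, v&0xFF=74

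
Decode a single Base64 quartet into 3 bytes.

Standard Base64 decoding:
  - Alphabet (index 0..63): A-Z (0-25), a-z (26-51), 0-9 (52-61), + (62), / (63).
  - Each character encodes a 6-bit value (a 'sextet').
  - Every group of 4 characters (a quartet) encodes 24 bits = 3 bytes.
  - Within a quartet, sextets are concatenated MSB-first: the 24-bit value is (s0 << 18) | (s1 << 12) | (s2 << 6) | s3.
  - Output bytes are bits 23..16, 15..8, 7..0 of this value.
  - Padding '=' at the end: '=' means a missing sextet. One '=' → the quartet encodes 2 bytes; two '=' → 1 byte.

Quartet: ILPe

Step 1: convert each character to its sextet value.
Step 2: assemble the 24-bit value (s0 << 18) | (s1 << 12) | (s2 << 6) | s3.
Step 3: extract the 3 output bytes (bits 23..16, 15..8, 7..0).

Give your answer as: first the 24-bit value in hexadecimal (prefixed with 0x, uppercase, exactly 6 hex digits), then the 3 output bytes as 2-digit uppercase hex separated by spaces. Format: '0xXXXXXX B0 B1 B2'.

Sextets: I=8, L=11, P=15, e=30
24-bit: (8<<18) | (11<<12) | (15<<6) | 30
      = 0x200000 | 0x00B000 | 0x0003C0 | 0x00001E
      = 0x20B3DE
Bytes: (v>>16)&0xFF=20, (v>>8)&0xFF=B3, v&0xFF=DE

Answer: 0x20B3DE 20 B3 DE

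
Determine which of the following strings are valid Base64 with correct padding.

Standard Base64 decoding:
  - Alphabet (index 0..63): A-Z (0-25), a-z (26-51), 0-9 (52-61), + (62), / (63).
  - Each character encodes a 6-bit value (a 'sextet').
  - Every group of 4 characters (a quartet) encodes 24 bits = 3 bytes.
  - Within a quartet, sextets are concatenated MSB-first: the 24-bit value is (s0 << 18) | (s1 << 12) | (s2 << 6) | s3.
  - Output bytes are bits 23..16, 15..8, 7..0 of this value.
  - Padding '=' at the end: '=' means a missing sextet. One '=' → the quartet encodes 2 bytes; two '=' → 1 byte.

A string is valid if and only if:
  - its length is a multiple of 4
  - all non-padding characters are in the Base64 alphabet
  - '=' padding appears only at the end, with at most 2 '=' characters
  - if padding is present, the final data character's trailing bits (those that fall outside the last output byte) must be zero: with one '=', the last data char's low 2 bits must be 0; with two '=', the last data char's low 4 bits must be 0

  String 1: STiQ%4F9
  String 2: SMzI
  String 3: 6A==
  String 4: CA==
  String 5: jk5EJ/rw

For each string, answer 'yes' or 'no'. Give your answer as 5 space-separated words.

String 1: 'STiQ%4F9' → invalid (bad char(s): ['%'])
String 2: 'SMzI' → valid
String 3: '6A==' → valid
String 4: 'CA==' → valid
String 5: 'jk5EJ/rw' → valid

Answer: no yes yes yes yes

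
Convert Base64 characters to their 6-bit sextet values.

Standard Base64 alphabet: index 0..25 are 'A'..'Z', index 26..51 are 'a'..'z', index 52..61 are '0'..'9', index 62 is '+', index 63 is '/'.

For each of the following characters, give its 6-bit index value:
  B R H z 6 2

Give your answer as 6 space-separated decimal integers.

'B': A..Z range, ord('B') − ord('A') = 1
'R': A..Z range, ord('R') − ord('A') = 17
'H': A..Z range, ord('H') − ord('A') = 7
'z': a..z range, 26 + ord('z') − ord('a') = 51
'6': 0..9 range, 52 + ord('6') − ord('0') = 58
'2': 0..9 range, 52 + ord('2') − ord('0') = 54

Answer: 1 17 7 51 58 54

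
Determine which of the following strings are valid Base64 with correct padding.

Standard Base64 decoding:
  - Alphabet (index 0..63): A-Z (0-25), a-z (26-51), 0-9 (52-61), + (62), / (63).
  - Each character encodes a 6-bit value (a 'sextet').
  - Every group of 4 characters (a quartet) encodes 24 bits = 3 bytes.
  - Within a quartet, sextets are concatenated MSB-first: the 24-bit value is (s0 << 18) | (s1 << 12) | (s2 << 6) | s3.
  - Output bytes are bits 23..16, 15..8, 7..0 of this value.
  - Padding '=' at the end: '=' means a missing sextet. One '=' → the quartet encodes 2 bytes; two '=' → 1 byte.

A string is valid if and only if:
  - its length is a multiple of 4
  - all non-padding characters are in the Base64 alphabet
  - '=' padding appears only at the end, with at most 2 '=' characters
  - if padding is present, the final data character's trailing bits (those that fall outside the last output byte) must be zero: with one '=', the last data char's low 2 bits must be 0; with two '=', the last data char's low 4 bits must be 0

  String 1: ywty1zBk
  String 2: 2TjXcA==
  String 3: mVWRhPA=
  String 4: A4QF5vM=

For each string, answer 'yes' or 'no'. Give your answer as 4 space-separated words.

String 1: 'ywty1zBk' → valid
String 2: '2TjXcA==' → valid
String 3: 'mVWRhPA=' → valid
String 4: 'A4QF5vM=' → valid

Answer: yes yes yes yes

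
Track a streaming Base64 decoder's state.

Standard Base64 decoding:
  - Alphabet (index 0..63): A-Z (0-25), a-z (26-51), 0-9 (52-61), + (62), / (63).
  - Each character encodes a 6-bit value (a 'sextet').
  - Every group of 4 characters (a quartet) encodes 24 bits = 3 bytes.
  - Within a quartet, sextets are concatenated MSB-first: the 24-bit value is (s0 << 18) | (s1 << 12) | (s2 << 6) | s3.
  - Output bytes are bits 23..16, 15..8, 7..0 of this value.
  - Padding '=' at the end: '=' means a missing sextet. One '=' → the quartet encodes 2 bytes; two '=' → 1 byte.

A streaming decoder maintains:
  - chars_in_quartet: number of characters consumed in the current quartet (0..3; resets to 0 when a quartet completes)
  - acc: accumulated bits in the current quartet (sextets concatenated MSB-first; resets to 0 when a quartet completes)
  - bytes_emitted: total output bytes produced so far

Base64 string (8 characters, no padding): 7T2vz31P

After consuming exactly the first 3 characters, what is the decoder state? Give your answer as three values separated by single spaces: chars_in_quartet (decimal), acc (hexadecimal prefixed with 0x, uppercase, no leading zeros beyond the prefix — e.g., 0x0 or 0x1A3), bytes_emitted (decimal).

Answer: 3 0x3B4F6 0

Derivation:
After char 0 ('7'=59): chars_in_quartet=1 acc=0x3B bytes_emitted=0
After char 1 ('T'=19): chars_in_quartet=2 acc=0xED3 bytes_emitted=0
After char 2 ('2'=54): chars_in_quartet=3 acc=0x3B4F6 bytes_emitted=0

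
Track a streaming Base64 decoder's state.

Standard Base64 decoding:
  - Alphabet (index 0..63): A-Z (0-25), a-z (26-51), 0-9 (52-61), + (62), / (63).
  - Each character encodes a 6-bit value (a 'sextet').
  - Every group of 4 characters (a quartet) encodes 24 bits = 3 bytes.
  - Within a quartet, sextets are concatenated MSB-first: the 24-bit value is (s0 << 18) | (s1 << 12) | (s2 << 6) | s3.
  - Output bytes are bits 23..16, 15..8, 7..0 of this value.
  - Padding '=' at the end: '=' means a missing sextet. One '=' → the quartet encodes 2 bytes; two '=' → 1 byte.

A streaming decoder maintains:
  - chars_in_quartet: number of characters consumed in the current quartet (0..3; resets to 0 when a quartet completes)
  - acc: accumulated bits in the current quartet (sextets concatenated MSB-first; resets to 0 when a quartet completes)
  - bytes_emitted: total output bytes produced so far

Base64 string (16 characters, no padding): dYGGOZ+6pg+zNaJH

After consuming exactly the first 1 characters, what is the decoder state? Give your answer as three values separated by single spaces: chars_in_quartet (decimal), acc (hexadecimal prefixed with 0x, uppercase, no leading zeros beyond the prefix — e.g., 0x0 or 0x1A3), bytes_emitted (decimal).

Answer: 1 0x1D 0

Derivation:
After char 0 ('d'=29): chars_in_quartet=1 acc=0x1D bytes_emitted=0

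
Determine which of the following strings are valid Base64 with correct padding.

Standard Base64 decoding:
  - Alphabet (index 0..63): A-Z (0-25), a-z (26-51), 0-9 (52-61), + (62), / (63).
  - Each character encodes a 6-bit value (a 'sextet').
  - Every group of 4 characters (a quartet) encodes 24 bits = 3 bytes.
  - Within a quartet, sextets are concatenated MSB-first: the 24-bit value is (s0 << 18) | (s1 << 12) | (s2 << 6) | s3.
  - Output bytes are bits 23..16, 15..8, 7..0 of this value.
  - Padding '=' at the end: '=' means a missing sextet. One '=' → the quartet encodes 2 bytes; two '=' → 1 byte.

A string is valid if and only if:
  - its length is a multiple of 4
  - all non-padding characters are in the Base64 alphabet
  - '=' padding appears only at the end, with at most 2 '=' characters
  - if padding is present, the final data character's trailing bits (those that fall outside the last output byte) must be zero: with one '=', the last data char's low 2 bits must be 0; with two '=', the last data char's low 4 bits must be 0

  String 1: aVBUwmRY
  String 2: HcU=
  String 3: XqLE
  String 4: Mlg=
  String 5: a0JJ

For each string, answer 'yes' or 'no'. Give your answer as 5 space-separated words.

String 1: 'aVBUwmRY' → valid
String 2: 'HcU=' → valid
String 3: 'XqLE' → valid
String 4: 'Mlg=' → valid
String 5: 'a0JJ' → valid

Answer: yes yes yes yes yes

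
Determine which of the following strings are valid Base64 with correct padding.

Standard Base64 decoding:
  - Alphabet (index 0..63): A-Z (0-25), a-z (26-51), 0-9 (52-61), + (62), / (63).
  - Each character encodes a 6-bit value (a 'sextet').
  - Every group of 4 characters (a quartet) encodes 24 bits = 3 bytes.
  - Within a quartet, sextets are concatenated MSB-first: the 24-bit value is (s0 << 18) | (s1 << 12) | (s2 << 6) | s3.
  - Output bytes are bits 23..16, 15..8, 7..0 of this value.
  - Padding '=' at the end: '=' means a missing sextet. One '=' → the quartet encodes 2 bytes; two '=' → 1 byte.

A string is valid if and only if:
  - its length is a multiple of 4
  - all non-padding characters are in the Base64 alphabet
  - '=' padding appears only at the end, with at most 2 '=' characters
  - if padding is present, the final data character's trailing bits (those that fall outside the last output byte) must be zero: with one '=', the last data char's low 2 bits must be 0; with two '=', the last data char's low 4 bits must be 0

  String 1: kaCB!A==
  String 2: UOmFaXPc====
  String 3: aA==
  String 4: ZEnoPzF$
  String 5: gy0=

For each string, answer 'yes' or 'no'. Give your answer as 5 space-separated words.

Answer: no no yes no yes

Derivation:
String 1: 'kaCB!A==' → invalid (bad char(s): ['!'])
String 2: 'UOmFaXPc====' → invalid (4 pad chars (max 2))
String 3: 'aA==' → valid
String 4: 'ZEnoPzF$' → invalid (bad char(s): ['$'])
String 5: 'gy0=' → valid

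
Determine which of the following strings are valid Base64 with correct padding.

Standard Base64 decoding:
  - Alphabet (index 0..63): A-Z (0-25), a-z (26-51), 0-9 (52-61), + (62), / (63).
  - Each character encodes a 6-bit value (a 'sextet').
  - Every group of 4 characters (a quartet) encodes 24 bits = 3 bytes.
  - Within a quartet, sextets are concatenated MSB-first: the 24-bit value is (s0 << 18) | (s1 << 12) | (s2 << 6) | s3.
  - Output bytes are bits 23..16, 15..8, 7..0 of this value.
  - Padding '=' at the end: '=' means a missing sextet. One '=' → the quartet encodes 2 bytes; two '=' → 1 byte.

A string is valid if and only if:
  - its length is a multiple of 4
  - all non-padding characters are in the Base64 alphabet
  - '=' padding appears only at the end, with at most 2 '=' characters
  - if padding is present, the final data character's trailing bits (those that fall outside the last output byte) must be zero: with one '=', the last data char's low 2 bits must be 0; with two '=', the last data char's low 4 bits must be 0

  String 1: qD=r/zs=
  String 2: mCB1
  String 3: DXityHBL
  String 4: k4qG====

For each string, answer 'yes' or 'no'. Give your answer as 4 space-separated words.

String 1: 'qD=r/zs=' → invalid (bad char(s): ['=']; '=' in middle)
String 2: 'mCB1' → valid
String 3: 'DXityHBL' → valid
String 4: 'k4qG====' → invalid (4 pad chars (max 2))

Answer: no yes yes no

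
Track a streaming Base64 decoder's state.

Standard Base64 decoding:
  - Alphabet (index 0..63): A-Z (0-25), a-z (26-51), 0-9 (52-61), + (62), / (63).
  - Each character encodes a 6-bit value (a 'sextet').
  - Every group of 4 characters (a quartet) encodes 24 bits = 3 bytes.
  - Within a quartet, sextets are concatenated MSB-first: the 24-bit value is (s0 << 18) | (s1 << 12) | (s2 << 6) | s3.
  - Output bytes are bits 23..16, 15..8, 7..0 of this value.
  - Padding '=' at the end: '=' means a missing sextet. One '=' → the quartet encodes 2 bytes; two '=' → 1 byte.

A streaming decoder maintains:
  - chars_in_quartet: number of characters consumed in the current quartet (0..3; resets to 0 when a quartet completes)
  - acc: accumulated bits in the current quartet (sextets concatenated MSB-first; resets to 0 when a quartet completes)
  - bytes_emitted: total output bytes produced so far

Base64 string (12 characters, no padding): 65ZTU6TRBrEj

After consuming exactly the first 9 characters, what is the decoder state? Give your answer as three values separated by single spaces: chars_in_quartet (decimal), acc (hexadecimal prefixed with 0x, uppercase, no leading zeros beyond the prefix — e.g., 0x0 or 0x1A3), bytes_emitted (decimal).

Answer: 1 0x1 6

Derivation:
After char 0 ('6'=58): chars_in_quartet=1 acc=0x3A bytes_emitted=0
After char 1 ('5'=57): chars_in_quartet=2 acc=0xEB9 bytes_emitted=0
After char 2 ('Z'=25): chars_in_quartet=3 acc=0x3AE59 bytes_emitted=0
After char 3 ('T'=19): chars_in_quartet=4 acc=0xEB9653 -> emit EB 96 53, reset; bytes_emitted=3
After char 4 ('U'=20): chars_in_quartet=1 acc=0x14 bytes_emitted=3
After char 5 ('6'=58): chars_in_quartet=2 acc=0x53A bytes_emitted=3
After char 6 ('T'=19): chars_in_quartet=3 acc=0x14E93 bytes_emitted=3
After char 7 ('R'=17): chars_in_quartet=4 acc=0x53A4D1 -> emit 53 A4 D1, reset; bytes_emitted=6
After char 8 ('B'=1): chars_in_quartet=1 acc=0x1 bytes_emitted=6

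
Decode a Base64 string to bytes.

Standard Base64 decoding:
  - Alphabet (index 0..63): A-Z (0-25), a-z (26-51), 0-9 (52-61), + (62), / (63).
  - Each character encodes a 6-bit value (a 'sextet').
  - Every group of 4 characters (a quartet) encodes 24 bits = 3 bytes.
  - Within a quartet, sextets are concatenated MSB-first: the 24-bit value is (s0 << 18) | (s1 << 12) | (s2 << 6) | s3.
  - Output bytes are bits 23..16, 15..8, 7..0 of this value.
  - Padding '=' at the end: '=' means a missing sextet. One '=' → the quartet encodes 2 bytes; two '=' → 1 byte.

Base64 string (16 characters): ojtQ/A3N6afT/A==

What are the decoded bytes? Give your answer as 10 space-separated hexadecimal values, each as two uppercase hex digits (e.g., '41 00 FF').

Answer: A2 3B 50 FC 0D CD E9 A7 D3 FC

Derivation:
After char 0 ('o'=40): chars_in_quartet=1 acc=0x28 bytes_emitted=0
After char 1 ('j'=35): chars_in_quartet=2 acc=0xA23 bytes_emitted=0
After char 2 ('t'=45): chars_in_quartet=3 acc=0x288ED bytes_emitted=0
After char 3 ('Q'=16): chars_in_quartet=4 acc=0xA23B50 -> emit A2 3B 50, reset; bytes_emitted=3
After char 4 ('/'=63): chars_in_quartet=1 acc=0x3F bytes_emitted=3
After char 5 ('A'=0): chars_in_quartet=2 acc=0xFC0 bytes_emitted=3
After char 6 ('3'=55): chars_in_quartet=3 acc=0x3F037 bytes_emitted=3
After char 7 ('N'=13): chars_in_quartet=4 acc=0xFC0DCD -> emit FC 0D CD, reset; bytes_emitted=6
After char 8 ('6'=58): chars_in_quartet=1 acc=0x3A bytes_emitted=6
After char 9 ('a'=26): chars_in_quartet=2 acc=0xE9A bytes_emitted=6
After char 10 ('f'=31): chars_in_quartet=3 acc=0x3A69F bytes_emitted=6
After char 11 ('T'=19): chars_in_quartet=4 acc=0xE9A7D3 -> emit E9 A7 D3, reset; bytes_emitted=9
After char 12 ('/'=63): chars_in_quartet=1 acc=0x3F bytes_emitted=9
After char 13 ('A'=0): chars_in_quartet=2 acc=0xFC0 bytes_emitted=9
Padding '==': partial quartet acc=0xFC0 -> emit FC; bytes_emitted=10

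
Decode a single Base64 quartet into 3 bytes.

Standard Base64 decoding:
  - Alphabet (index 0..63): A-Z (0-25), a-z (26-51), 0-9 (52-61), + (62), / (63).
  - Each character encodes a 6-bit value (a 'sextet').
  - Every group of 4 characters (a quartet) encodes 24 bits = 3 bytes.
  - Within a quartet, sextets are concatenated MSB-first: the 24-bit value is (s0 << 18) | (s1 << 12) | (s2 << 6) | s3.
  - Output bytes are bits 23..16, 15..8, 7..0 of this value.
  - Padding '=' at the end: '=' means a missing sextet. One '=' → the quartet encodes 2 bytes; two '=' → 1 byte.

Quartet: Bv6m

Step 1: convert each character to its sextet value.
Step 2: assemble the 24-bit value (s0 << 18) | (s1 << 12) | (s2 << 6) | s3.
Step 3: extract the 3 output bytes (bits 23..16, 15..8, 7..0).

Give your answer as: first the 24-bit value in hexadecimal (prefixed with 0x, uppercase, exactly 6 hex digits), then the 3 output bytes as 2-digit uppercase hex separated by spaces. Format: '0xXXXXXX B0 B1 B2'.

Sextets: B=1, v=47, 6=58, m=38
24-bit: (1<<18) | (47<<12) | (58<<6) | 38
      = 0x040000 | 0x02F000 | 0x000E80 | 0x000026
      = 0x06FEA6
Bytes: (v>>16)&0xFF=06, (v>>8)&0xFF=FE, v&0xFF=A6

Answer: 0x06FEA6 06 FE A6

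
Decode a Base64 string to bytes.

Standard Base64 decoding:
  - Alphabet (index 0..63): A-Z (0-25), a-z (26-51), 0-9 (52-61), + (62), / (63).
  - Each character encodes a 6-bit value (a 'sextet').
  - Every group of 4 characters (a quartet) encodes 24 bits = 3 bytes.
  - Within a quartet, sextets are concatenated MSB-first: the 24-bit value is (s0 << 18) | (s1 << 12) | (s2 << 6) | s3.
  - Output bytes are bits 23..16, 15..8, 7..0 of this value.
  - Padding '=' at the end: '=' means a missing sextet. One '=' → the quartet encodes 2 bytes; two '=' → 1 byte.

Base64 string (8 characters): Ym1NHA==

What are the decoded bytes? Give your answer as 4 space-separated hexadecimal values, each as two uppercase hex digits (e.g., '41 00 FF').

Answer: 62 6D 4D 1C

Derivation:
After char 0 ('Y'=24): chars_in_quartet=1 acc=0x18 bytes_emitted=0
After char 1 ('m'=38): chars_in_quartet=2 acc=0x626 bytes_emitted=0
After char 2 ('1'=53): chars_in_quartet=3 acc=0x189B5 bytes_emitted=0
After char 3 ('N'=13): chars_in_quartet=4 acc=0x626D4D -> emit 62 6D 4D, reset; bytes_emitted=3
After char 4 ('H'=7): chars_in_quartet=1 acc=0x7 bytes_emitted=3
After char 5 ('A'=0): chars_in_quartet=2 acc=0x1C0 bytes_emitted=3
Padding '==': partial quartet acc=0x1C0 -> emit 1C; bytes_emitted=4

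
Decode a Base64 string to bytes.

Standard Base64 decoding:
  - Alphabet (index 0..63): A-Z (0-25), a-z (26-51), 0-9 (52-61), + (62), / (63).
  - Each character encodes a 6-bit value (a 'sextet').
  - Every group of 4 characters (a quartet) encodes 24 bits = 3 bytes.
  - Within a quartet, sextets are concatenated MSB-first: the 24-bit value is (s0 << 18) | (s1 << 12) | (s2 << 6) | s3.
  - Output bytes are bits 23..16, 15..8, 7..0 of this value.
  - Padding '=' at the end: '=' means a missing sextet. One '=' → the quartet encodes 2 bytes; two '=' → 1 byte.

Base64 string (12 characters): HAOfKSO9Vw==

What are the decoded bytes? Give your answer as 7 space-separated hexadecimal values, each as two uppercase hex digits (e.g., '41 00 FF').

Answer: 1C 03 9F 29 23 BD 57

Derivation:
After char 0 ('H'=7): chars_in_quartet=1 acc=0x7 bytes_emitted=0
After char 1 ('A'=0): chars_in_quartet=2 acc=0x1C0 bytes_emitted=0
After char 2 ('O'=14): chars_in_quartet=3 acc=0x700E bytes_emitted=0
After char 3 ('f'=31): chars_in_quartet=4 acc=0x1C039F -> emit 1C 03 9F, reset; bytes_emitted=3
After char 4 ('K'=10): chars_in_quartet=1 acc=0xA bytes_emitted=3
After char 5 ('S'=18): chars_in_quartet=2 acc=0x292 bytes_emitted=3
After char 6 ('O'=14): chars_in_quartet=3 acc=0xA48E bytes_emitted=3
After char 7 ('9'=61): chars_in_quartet=4 acc=0x2923BD -> emit 29 23 BD, reset; bytes_emitted=6
After char 8 ('V'=21): chars_in_quartet=1 acc=0x15 bytes_emitted=6
After char 9 ('w'=48): chars_in_quartet=2 acc=0x570 bytes_emitted=6
Padding '==': partial quartet acc=0x570 -> emit 57; bytes_emitted=7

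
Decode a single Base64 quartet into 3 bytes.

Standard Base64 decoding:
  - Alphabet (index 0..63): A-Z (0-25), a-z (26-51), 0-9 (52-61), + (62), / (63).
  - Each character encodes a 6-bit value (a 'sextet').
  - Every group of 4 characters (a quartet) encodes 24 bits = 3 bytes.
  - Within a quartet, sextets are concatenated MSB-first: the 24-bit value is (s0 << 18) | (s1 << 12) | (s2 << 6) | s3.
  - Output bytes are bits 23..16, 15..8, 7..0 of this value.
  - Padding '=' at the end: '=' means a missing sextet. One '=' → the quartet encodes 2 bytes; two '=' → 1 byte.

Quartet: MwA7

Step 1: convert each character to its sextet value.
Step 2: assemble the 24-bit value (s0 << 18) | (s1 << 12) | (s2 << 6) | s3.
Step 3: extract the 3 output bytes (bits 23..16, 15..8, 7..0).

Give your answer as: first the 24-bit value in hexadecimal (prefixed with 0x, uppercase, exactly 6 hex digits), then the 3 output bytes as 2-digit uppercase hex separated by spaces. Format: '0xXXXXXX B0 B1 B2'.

Sextets: M=12, w=48, A=0, 7=59
24-bit: (12<<18) | (48<<12) | (0<<6) | 59
      = 0x300000 | 0x030000 | 0x000000 | 0x00003B
      = 0x33003B
Bytes: (v>>16)&0xFF=33, (v>>8)&0xFF=00, v&0xFF=3B

Answer: 0x33003B 33 00 3B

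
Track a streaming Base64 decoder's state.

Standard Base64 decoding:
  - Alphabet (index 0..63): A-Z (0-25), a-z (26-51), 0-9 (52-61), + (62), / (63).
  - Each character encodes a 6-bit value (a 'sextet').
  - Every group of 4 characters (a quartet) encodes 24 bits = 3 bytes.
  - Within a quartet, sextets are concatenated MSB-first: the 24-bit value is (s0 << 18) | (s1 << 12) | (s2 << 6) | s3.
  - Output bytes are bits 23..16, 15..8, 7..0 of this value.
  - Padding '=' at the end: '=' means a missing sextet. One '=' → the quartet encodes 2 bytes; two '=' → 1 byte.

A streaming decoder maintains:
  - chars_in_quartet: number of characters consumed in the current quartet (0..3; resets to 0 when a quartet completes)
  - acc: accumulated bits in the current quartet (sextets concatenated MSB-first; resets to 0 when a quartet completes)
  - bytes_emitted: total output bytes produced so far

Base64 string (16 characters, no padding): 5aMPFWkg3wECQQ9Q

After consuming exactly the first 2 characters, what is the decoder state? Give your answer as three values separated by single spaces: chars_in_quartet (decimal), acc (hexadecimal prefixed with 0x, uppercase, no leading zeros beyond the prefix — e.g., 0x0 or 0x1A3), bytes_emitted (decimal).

Answer: 2 0xE5A 0

Derivation:
After char 0 ('5'=57): chars_in_quartet=1 acc=0x39 bytes_emitted=0
After char 1 ('a'=26): chars_in_quartet=2 acc=0xE5A bytes_emitted=0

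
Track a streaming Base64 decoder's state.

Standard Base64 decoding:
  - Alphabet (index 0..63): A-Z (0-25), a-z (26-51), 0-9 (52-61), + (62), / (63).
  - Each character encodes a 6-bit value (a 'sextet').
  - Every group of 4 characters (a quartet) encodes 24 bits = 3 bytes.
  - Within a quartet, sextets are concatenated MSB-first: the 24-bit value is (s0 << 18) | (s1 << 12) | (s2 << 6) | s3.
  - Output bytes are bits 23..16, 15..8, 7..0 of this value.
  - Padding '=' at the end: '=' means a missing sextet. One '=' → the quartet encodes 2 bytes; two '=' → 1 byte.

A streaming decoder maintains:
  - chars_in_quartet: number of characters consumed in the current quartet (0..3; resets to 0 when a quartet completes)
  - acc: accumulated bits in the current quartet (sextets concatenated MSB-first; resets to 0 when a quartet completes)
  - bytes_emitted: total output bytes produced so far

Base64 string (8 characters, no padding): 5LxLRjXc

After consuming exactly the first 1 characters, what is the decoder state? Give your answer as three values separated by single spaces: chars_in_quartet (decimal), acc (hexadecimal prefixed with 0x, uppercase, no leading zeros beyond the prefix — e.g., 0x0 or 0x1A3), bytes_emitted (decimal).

Answer: 1 0x39 0

Derivation:
After char 0 ('5'=57): chars_in_quartet=1 acc=0x39 bytes_emitted=0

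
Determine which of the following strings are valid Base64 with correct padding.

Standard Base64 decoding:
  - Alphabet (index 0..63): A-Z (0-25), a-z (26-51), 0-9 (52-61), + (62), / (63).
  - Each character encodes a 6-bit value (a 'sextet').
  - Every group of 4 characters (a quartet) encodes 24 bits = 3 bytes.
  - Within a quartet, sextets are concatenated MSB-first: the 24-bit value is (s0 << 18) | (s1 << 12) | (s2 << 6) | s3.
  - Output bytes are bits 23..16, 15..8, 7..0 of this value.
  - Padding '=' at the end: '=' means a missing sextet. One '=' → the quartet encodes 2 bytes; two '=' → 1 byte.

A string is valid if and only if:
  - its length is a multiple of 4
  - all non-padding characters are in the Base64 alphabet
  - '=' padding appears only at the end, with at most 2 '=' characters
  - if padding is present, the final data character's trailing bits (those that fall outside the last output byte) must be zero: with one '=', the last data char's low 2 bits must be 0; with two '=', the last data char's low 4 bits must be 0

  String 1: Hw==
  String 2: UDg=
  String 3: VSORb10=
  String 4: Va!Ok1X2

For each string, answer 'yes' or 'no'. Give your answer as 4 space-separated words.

Answer: yes yes yes no

Derivation:
String 1: 'Hw==' → valid
String 2: 'UDg=' → valid
String 3: 'VSORb10=' → valid
String 4: 'Va!Ok1X2' → invalid (bad char(s): ['!'])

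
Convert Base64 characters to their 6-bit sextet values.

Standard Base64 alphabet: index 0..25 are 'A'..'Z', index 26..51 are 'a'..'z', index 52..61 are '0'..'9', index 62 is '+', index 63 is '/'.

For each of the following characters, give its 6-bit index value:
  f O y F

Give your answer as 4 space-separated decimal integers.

Answer: 31 14 50 5

Derivation:
'f': a..z range, 26 + ord('f') − ord('a') = 31
'O': A..Z range, ord('O') − ord('A') = 14
'y': a..z range, 26 + ord('y') − ord('a') = 50
'F': A..Z range, ord('F') − ord('A') = 5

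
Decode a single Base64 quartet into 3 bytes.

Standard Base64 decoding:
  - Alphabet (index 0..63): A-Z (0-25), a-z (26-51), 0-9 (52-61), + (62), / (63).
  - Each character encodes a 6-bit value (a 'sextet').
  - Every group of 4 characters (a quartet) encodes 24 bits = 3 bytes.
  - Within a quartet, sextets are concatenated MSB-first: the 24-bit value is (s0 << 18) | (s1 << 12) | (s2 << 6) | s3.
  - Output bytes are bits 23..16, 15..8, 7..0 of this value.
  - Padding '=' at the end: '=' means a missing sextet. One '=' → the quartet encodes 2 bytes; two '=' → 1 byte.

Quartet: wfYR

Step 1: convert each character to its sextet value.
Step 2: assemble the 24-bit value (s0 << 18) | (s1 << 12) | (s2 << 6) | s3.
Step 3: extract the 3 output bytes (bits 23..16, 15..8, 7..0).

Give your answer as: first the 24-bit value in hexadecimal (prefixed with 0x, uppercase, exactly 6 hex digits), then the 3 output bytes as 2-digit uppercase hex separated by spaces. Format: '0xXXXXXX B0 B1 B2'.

Sextets: w=48, f=31, Y=24, R=17
24-bit: (48<<18) | (31<<12) | (24<<6) | 17
      = 0xC00000 | 0x01F000 | 0x000600 | 0x000011
      = 0xC1F611
Bytes: (v>>16)&0xFF=C1, (v>>8)&0xFF=F6, v&0xFF=11

Answer: 0xC1F611 C1 F6 11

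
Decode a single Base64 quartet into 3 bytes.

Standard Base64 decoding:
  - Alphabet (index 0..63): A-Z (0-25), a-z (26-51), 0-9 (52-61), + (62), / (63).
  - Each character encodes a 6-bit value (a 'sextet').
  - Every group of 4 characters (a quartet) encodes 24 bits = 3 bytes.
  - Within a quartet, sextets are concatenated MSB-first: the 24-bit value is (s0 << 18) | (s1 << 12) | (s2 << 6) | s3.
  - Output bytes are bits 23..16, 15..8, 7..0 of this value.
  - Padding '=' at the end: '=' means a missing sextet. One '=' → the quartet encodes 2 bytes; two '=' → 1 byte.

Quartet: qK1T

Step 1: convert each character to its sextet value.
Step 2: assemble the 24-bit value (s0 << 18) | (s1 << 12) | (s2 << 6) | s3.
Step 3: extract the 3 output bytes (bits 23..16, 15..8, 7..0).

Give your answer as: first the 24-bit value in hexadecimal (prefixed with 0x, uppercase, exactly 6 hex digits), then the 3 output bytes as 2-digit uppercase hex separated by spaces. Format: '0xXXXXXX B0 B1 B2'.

Sextets: q=42, K=10, 1=53, T=19
24-bit: (42<<18) | (10<<12) | (53<<6) | 19
      = 0xA80000 | 0x00A000 | 0x000D40 | 0x000013
      = 0xA8AD53
Bytes: (v>>16)&0xFF=A8, (v>>8)&0xFF=AD, v&0xFF=53

Answer: 0xA8AD53 A8 AD 53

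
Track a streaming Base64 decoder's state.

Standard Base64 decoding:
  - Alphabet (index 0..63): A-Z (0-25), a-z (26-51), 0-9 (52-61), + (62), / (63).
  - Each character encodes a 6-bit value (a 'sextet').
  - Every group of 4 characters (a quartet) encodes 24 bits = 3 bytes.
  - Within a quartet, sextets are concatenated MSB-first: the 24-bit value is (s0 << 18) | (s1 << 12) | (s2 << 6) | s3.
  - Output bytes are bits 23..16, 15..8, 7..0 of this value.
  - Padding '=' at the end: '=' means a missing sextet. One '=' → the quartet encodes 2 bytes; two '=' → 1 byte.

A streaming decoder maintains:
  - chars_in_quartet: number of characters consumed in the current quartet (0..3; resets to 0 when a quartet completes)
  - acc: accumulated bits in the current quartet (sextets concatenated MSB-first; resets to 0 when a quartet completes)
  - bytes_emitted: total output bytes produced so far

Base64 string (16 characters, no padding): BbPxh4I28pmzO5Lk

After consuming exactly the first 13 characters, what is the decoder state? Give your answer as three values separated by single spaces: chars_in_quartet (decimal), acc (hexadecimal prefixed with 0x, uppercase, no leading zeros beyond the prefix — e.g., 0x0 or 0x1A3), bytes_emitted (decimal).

Answer: 1 0xE 9

Derivation:
After char 0 ('B'=1): chars_in_quartet=1 acc=0x1 bytes_emitted=0
After char 1 ('b'=27): chars_in_quartet=2 acc=0x5B bytes_emitted=0
After char 2 ('P'=15): chars_in_quartet=3 acc=0x16CF bytes_emitted=0
After char 3 ('x'=49): chars_in_quartet=4 acc=0x5B3F1 -> emit 05 B3 F1, reset; bytes_emitted=3
After char 4 ('h'=33): chars_in_quartet=1 acc=0x21 bytes_emitted=3
After char 5 ('4'=56): chars_in_quartet=2 acc=0x878 bytes_emitted=3
After char 6 ('I'=8): chars_in_quartet=3 acc=0x21E08 bytes_emitted=3
After char 7 ('2'=54): chars_in_quartet=4 acc=0x878236 -> emit 87 82 36, reset; bytes_emitted=6
After char 8 ('8'=60): chars_in_quartet=1 acc=0x3C bytes_emitted=6
After char 9 ('p'=41): chars_in_quartet=2 acc=0xF29 bytes_emitted=6
After char 10 ('m'=38): chars_in_quartet=3 acc=0x3CA66 bytes_emitted=6
After char 11 ('z'=51): chars_in_quartet=4 acc=0xF299B3 -> emit F2 99 B3, reset; bytes_emitted=9
After char 12 ('O'=14): chars_in_quartet=1 acc=0xE bytes_emitted=9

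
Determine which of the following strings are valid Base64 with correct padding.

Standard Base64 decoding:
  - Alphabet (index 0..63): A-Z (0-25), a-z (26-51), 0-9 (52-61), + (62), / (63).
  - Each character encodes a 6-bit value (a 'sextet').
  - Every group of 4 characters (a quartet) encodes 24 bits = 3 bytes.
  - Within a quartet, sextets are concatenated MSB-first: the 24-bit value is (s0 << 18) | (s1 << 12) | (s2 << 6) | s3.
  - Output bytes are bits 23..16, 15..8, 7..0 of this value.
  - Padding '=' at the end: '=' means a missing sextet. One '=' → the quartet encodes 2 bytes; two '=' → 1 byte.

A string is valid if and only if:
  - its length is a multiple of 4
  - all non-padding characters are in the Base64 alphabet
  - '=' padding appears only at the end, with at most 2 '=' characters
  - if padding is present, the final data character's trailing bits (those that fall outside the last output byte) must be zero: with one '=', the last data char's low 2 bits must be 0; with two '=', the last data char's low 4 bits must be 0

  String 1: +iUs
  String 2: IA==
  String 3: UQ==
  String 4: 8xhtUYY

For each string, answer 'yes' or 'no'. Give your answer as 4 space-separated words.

Answer: yes yes yes no

Derivation:
String 1: '+iUs' → valid
String 2: 'IA==' → valid
String 3: 'UQ==' → valid
String 4: '8xhtUYY' → invalid (len=7 not mult of 4)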